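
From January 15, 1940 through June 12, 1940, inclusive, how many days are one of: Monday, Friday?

43

January 15, 1940 is a Monday.
That's 150 days from start to end, counting both.
150 = 7 × 21 + 3, so there are 21 full weeks plus 3 extra days.
Each full week contributes 2 days from the set (Mon, Fri): 21 × 2 = 42.
The 3 extra days are Mon, Tue, Wed — 1 of them qualifies.
Total: 42 + 1 = 43.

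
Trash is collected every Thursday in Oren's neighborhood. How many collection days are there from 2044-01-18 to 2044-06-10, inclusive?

2044-01-18 is a Monday.
The range spans 145 days (inclusive of both endpoints).
145 = 7 × 20 + 5, so there are 20 full weeks plus 5 extra days.
Each full week contributes one Thursday: 20 so far.
The 5 extra days are Monday, Tuesday, Wednesday, Thursday, Friday — 1 of them qualifies.
Total: 20 + 1 = 21.

21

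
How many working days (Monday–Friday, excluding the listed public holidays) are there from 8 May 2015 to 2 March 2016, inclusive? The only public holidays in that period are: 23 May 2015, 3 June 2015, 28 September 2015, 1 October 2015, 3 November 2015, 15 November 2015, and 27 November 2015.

8 May 2015 is a Friday.
The range spans 300 days (inclusive of both endpoints).
300 = 7 × 42 + 6, so there are 42 full weeks plus 6 extra days.
Each full week contributes 5 weekdays (Mon–Fri): 42 × 5 = 210.
The 6 extra days are Friday, Saturday, Sunday, Monday, Tuesday, Wednesday — 4 of them qualify.
Total: 210 + 4 = 214.
Holidays: 23 May 2015 (Sat); 3 June 2015 (Wed); 28 September 2015 (Mon); 1 October 2015 (Thu); 3 November 2015 (Tue); 15 November 2015 (Sun); 27 November 2015 (Fri).
5 of the 7 holidays fall on weekdays; the rest are weekends and were already excluded.
Business days: 214 − 5 = 209.

209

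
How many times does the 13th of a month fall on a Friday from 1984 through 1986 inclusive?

6

Friday-the-13ths by year:
1984: Jan, Apr, Jul
1985: Sep, Dec
1986: Jun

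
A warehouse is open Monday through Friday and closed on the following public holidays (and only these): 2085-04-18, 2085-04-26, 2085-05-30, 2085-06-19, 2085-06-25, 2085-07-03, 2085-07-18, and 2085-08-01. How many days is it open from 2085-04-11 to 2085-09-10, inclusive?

2085-04-11 is a Wednesday.
From 2085-04-11 to 2085-09-10 is 153 days inclusive.
153 = 7 × 21 + 6, so there are 21 full weeks plus 6 extra days.
Each full week contributes 5 weekdays (Mon–Fri): 21 × 5 = 105.
The 6 extra days are Wednesday, Thursday, Friday, Saturday, Sunday, Monday — 4 of them qualify.
Total: 105 + 4 = 109.
Holidays: 2085-04-18 (Wed); 2085-04-26 (Thu); 2085-05-30 (Wed); 2085-06-19 (Tue); 2085-06-25 (Mon); 2085-07-03 (Tue); 2085-07-18 (Wed); 2085-08-01 (Wed).
All 8 holidays fall on weekdays, so subtract 8.
Business days: 109 − 8 = 101.

101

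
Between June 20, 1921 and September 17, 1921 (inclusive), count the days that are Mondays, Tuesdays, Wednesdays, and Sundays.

51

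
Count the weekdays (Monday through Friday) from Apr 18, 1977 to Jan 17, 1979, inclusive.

458

Apr 18, 1977 is a Monday.
That's 640 days from start to end, counting both.
640 = 7 × 91 + 3, so there are 91 full weeks plus 3 extra days.
Each full week contributes 5 weekdays (Mon–Fri): 91 × 5 = 455.
The 3 extra days are Monday, Tuesday, Wednesday — 3 of them qualify.
Total: 455 + 3 = 458.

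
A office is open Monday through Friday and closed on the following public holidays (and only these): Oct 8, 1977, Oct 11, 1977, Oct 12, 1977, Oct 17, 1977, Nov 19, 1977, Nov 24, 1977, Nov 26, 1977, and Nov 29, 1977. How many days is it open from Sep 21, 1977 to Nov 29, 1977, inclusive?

45

Sep 21, 1977 is a Wednesday.
The range spans 70 days (inclusive of both endpoints).
70 = 7 × 10, so the span is exactly 10 full weeks.
Each full week contributes 5 weekdays (Mon–Fri): 10 × 5 = 50.
Total: 50.
Holidays: Oct 8, 1977 (Sat); Oct 11, 1977 (Tue); Oct 12, 1977 (Wed); Oct 17, 1977 (Mon); Nov 19, 1977 (Sat); Nov 24, 1977 (Thu); Nov 26, 1977 (Sat); Nov 29, 1977 (Tue).
5 of the 8 holidays fall on weekdays; the rest are weekends and were already excluded.
Business days: 50 − 5 = 45.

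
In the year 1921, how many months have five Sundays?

A month has five Sundays exactly when Sunday falls within its first (length − 28) days.
Jan: 31 days, starts Sat → 5 of Sat, Sun, Mon ✓
Feb: 28 days, starts Tue → 5 of (none)
Mar: 31 days, starts Tue → 5 of Tue, Wed, Thu
Apr: 30 days, starts Fri → 5 of Fri, Sat
May: 31 days, starts Sun → 5 of Sun, Mon, Tue ✓
Jun: 30 days, starts Wed → 5 of Wed, Thu
Jul: 31 days, starts Fri → 5 of Fri, Sat, Sun ✓
Aug: 31 days, starts Mon → 5 of Mon, Tue, Wed
Sep: 30 days, starts Thu → 5 of Thu, Fri
Oct: 31 days, starts Sat → 5 of Sat, Sun, Mon ✓
Nov: 30 days, starts Tue → 5 of Tue, Wed
Dec: 31 days, starts Thu → 5 of Thu, Fri, Sat
Months with five Sundays: Jan, May, Jul, Oct.

4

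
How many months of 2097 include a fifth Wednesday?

4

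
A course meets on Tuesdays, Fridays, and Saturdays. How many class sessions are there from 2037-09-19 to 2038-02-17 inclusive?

65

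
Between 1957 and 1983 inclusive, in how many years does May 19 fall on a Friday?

4

Day of week of May 19 in each year:
1957: Sun, 1958: Mon, 1959: Tue, 1960: Thu, 1961: Fri ✓, 1962: Sat, 1963: Sun, 1964: Tue, 1965: Wed, 1966: Thu, 1967: Fri ✓, 1968: Sun, 1969: Mon, 1970: Tue, 1971: Wed, 1972: Fri ✓, 1973: Sat, 1974: Sun, 1975: Mon, 1976: Wed, 1977: Thu, 1978: Fri ✓, 1979: Sat, 1980: Mon, 1981: Tue, 1982: Wed, 1983: Thu
Fridays: 1961, 1967, 1972, 1978.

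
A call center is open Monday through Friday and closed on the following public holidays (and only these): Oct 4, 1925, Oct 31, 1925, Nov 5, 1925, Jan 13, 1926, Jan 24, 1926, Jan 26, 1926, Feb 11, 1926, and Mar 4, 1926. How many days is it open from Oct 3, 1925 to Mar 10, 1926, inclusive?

Oct 3, 1925 is a Saturday.
From Oct 3, 1925 to Mar 10, 1926 is 159 days inclusive.
159 = 7 × 22 + 5, so there are 22 full weeks plus 5 extra days.
Each full week contributes 5 weekdays (Mon–Fri): 22 × 5 = 110.
The 5 extra days are Sat, Sun, Mon, Tue, Wed — 3 of them qualify.
Total: 110 + 3 = 113.
Holidays: Oct 4, 1925 (Sun); Oct 31, 1925 (Sat); Nov 5, 1925 (Thu); Jan 13, 1926 (Wed); Jan 24, 1926 (Sun); Jan 26, 1926 (Tue); Feb 11, 1926 (Thu); Mar 4, 1926 (Thu).
5 of the 8 holidays fall on weekdays; the rest are weekends and were already excluded.
Business days: 113 − 5 = 108.

108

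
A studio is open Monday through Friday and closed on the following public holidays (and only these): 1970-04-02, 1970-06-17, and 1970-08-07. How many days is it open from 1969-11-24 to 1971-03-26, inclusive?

347 business days

1969-11-24 is a Monday.
That's 488 days from start to end, counting both.
488 = 7 × 69 + 5, so there are 69 full weeks plus 5 extra days.
Each full week contributes 5 weekdays (Mon–Fri): 69 × 5 = 345.
The 5 extra days are Monday, Tuesday, Wednesday, Thursday, Friday — 5 of them qualify.
Total: 345 + 5 = 350.
Holidays: 1970-04-02 (Thu); 1970-06-17 (Wed); 1970-08-07 (Fri).
All 3 holidays fall on weekdays, so subtract 3.
Business days: 350 − 3 = 347.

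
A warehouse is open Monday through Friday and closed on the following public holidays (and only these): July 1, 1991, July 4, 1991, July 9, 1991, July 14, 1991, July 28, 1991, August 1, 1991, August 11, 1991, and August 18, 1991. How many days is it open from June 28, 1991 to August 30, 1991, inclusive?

42

June 28, 1991 is a Friday.
From June 28, 1991 to August 30, 1991 is 64 days inclusive.
64 = 7 × 9 + 1, so there are 9 full weeks plus 1 extra day.
Each full week contributes 5 weekdays (Mon–Fri): 9 × 5 = 45.
The 1 extra day is Fri — 1 of them qualifies.
Total: 45 + 1 = 46.
Holidays: July 1, 1991 (Mon); July 4, 1991 (Thu); July 9, 1991 (Tue); July 14, 1991 (Sun); July 28, 1991 (Sun); August 1, 1991 (Thu); August 11, 1991 (Sun); August 18, 1991 (Sun).
4 of the 8 holidays fall on weekdays; the rest are weekends and were already excluded.
Business days: 46 − 4 = 42.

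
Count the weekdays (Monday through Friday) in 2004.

262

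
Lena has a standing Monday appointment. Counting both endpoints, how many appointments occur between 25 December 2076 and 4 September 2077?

36 Mondays

25 December 2076 is a Friday.
From 25 December 2076 to 4 September 2077 is 254 days inclusive.
254 = 7 × 36 + 2, so there are 36 full weeks plus 2 extra days.
Each full week contributes one Monday: 36 so far.
The 2 extra days are Friday, Saturday — none qualify.
Total: 36 + 0 = 36.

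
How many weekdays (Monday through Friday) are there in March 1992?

22

March 1, 1992 is a Sunday.
The range spans 31 days (inclusive of both endpoints).
31 = 7 × 4 + 3, so there are 4 full weeks plus 3 extra days.
Each full week contributes 5 weekdays (Mon–Fri): 4 × 5 = 20.
The 3 extra days are Sun, Mon, Tue — 2 of them qualify.
Total: 20 + 2 = 22.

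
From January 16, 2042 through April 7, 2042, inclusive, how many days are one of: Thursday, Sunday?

24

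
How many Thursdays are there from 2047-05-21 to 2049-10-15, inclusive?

126 Thursdays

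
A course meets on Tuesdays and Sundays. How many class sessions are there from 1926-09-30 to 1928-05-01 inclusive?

166

1926-09-30 is a Thursday.
From 1926-09-30 to 1928-05-01 is 580 days inclusive.
580 = 7 × 82 + 6, so there are 82 full weeks plus 6 extra days.
Each full week contributes 2 days from the set (Tue, Sun): 82 × 2 = 164.
The 6 extra days are Thursday, Friday, Saturday, Sunday, Monday, Tuesday — 2 of them qualify.
Total: 164 + 2 = 166.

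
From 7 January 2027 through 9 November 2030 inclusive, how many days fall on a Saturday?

201

7 January 2027 is a Thursday.
From 7 January 2027 to 9 November 2030 is 1403 days inclusive.
1403 = 7 × 200 + 3, so there are 200 full weeks plus 3 extra days.
Each full week contributes one Saturday: 200 so far.
The 3 extra days are Thursday, Friday, Saturday — 1 of them qualifies.
Total: 200 + 1 = 201.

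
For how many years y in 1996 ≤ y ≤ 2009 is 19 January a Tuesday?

Day of week of January 19 in each year:
1996: Fri, 1997: Sun, 1998: Mon, 1999: Tue ✓, 2000: Wed, 2001: Fri, 2002: Sat, 2003: Sun, 2004: Mon, 2005: Wed, 2006: Thu, 2007: Fri, 2008: Sat, 2009: Mon
Tuesdays: 1999.

1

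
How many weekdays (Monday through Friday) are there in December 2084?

December 1, 2084 is a Friday.
From December 1, 2084 to December 31, 2084 is 31 days inclusive.
31 = 7 × 4 + 3, so there are 4 full weeks plus 3 extra days.
Each full week contributes 5 weekdays (Mon–Fri): 4 × 5 = 20.
The 3 extra days are Friday, Saturday, Sunday — 1 of them qualifies.
Total: 20 + 1 = 21.

21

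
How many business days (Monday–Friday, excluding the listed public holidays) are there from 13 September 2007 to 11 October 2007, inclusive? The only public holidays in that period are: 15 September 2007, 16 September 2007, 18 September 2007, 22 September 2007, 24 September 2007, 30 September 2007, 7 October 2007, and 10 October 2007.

18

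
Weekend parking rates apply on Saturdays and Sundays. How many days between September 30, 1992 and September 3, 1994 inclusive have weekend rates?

201

September 30, 1992 is a Wednesday.
From September 30, 1992 to September 3, 1994 is 704 days inclusive.
704 = 7 × 100 + 4, so there are 100 full weeks plus 4 extra days.
Each full week contributes 2 weekend days (Sat, Sun): 100 × 2 = 200.
The 4 extra days are Wednesday, Thursday, Friday, Saturday — 1 of them qualifies.
Total: 200 + 1 = 201.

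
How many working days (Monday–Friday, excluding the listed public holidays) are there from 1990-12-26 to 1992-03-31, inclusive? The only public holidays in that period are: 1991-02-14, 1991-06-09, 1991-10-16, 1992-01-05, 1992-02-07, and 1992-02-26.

1990-12-26 is a Wednesday.
From 1990-12-26 to 1992-03-31 is 462 days inclusive.
462 = 7 × 66, so the span is exactly 66 full weeks.
Each full week contributes 5 weekdays (Mon–Fri): 66 × 5 = 330.
Holidays: 1991-02-14 (Thu); 1991-06-09 (Sun); 1991-10-16 (Wed); 1992-01-05 (Sun); 1992-02-07 (Fri); 1992-02-26 (Wed).
4 of the 6 holidays fall on weekdays; the rest are weekends and were already excluded.
Business days: 330 − 4 = 326.

326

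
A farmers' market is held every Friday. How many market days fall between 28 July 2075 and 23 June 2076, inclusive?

47 Fridays

28 July 2075 is a Sunday.
The range spans 332 days (inclusive of both endpoints).
332 = 7 × 47 + 3, so there are 47 full weeks plus 3 extra days.
Each full week contributes one Friday: 47 so far.
The 3 extra days are Sunday, Monday, Tuesday — none qualify.
Total: 47 + 0 = 47.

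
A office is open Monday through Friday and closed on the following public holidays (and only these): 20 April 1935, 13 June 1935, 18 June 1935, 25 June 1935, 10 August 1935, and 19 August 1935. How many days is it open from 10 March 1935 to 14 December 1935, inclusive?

196 working days

10 March 1935 is a Sunday.
The range spans 280 days (inclusive of both endpoints).
280 = 7 × 40, so the span is exactly 40 full weeks.
Each full week contributes 5 weekdays (Mon–Fri): 40 × 5 = 200.
Holidays: 20 April 1935 (Sat); 13 June 1935 (Thu); 18 June 1935 (Tue); 25 June 1935 (Tue); 10 August 1935 (Sat); 19 August 1935 (Mon).
4 of the 6 holidays fall on weekdays; the rest are weekends and were already excluded.
Business days: 200 − 4 = 196.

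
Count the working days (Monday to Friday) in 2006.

1 January 2006 is a Sunday.
That's 365 days from start to end, counting both.
365 = 7 × 52 + 1, so there are 52 full weeks plus 1 extra day.
Each full week contributes 5 weekdays (Mon–Fri): 52 × 5 = 260.
The 1 extra day is Sun — none qualify.
Total: 260 + 0 = 260.

260 weekdays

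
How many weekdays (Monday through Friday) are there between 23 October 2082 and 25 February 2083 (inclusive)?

90 weekdays

23 October 2082 is a Friday.
The range spans 126 days (inclusive of both endpoints).
126 = 7 × 18, so the span is exactly 18 full weeks.
Each full week contributes 5 weekdays (Mon–Fri): 18 × 5 = 90.
Total: 90.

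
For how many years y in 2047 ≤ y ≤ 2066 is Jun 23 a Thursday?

Day of week of June 23 in each year:
2047: Sun, 2048: Tue, 2049: Wed, 2050: Thu ✓, 2051: Fri, 2052: Sun, 2053: Mon, 2054: Tue, 2055: Wed, 2056: Fri, 2057: Sat, 2058: Sun, 2059: Mon, 2060: Wed, 2061: Thu ✓, 2062: Fri, 2063: Sat, 2064: Mon, 2065: Tue, 2066: Wed
Thursdays: 2050, 2061.

2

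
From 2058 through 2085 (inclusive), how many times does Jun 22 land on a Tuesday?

Day of week of June 22 in each year:
2058: Sat, 2059: Sun, 2060: Tue ✓, 2061: Wed, 2062: Thu, 2063: Fri, 2064: Sun, 2065: Mon, 2066: Tue ✓, 2067: Wed, 2068: Fri, 2069: Sat, 2070: Sun, 2071: Mon, 2072: Wed, 2073: Thu, 2074: Fri, 2075: Sat, 2076: Mon, 2077: Tue ✓, 2078: Wed, 2079: Thu, 2080: Sat, 2081: Sun, 2082: Mon, 2083: Tue ✓, 2084: Thu, 2085: Fri
Tuesdays: 2060, 2066, 2077, 2083.

4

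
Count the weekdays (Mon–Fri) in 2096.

1 January 2096 is a Sunday.
The range spans 366 days (inclusive of both endpoints).
366 = 7 × 52 + 2, so there are 52 full weeks plus 2 extra days.
Each full week contributes 5 weekdays (Mon–Fri): 52 × 5 = 260.
The 2 extra days are Sun, Mon — 1 of them qualifies.
Total: 260 + 1 = 261.

261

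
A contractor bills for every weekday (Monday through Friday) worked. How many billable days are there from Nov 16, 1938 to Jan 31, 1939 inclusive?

55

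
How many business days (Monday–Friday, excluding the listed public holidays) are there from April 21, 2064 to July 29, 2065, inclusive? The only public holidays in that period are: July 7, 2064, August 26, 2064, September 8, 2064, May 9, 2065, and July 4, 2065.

April 21, 2064 is a Monday.
The range spans 465 days (inclusive of both endpoints).
465 = 7 × 66 + 3, so there are 66 full weeks plus 3 extra days.
Each full week contributes 5 weekdays (Mon–Fri): 66 × 5 = 330.
The 3 extra days are Mon, Tue, Wed — 3 of them qualify.
Total: 330 + 3 = 333.
Holidays: July 7, 2064 (Mon); August 26, 2064 (Tue); September 8, 2064 (Mon); May 9, 2065 (Sat); July 4, 2065 (Sat).
3 of the 5 holidays fall on weekdays; the rest are weekends and were already excluded.
Business days: 333 − 3 = 330.

330 business days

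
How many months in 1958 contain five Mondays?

4

A month has five Mondays exactly when Monday falls within its first (length − 28) days.
Jan: 31 days, starts Wed → 5 of Wed, Thu, Fri
Feb: 28 days, starts Sat → 5 of (none)
Mar: 31 days, starts Sat → 5 of Sat, Sun, Mon ✓
Apr: 30 days, starts Tue → 5 of Tue, Wed
May: 31 days, starts Thu → 5 of Thu, Fri, Sat
Jun: 30 days, starts Sun → 5 of Sun, Mon ✓
Jul: 31 days, starts Tue → 5 of Tue, Wed, Thu
Aug: 31 days, starts Fri → 5 of Fri, Sat, Sun
Sep: 30 days, starts Mon → 5 of Mon, Tue ✓
Oct: 31 days, starts Wed → 5 of Wed, Thu, Fri
Nov: 30 days, starts Sat → 5 of Sat, Sun
Dec: 31 days, starts Mon → 5 of Mon, Tue, Wed ✓
Months with five Mondays: Mar, Jun, Sep, Dec.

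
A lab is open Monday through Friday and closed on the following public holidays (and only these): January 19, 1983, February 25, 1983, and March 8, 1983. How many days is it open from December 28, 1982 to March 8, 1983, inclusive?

48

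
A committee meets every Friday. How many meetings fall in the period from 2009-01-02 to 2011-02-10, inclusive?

110

2009-01-02 is a Friday.
That's 770 days from start to end, counting both.
770 = 7 × 110, so the span is exactly 110 full weeks.
Each full week contributes one Friday: 110 so far.
Total: 110.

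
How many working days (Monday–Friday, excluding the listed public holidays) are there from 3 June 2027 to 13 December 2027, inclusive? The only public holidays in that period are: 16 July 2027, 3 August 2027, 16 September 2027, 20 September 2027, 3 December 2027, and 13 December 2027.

3 June 2027 is a Thursday.
The range spans 194 days (inclusive of both endpoints).
194 = 7 × 27 + 5, so there are 27 full weeks plus 5 extra days.
Each full week contributes 5 weekdays (Mon–Fri): 27 × 5 = 135.
The 5 extra days are Thursday, Friday, Saturday, Sunday, Monday — 3 of them qualify.
Total: 135 + 3 = 138.
Holidays: 16 July 2027 (Fri); 3 August 2027 (Tue); 16 September 2027 (Thu); 20 September 2027 (Mon); 3 December 2027 (Fri); 13 December 2027 (Mon).
All 6 holidays fall on weekdays, so subtract 6.
Business days: 138 − 6 = 132.

132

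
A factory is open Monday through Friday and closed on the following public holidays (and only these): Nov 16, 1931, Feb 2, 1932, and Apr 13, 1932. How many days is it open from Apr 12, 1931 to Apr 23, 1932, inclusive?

Apr 12, 1931 is a Sunday.
The range spans 378 days (inclusive of both endpoints).
378 = 7 × 54, so the span is exactly 54 full weeks.
Each full week contributes 5 weekdays (Mon–Fri): 54 × 5 = 270.
Total: 270.
Holidays: Nov 16, 1931 (Mon); Feb 2, 1932 (Tue); Apr 13, 1932 (Wed).
All 3 holidays fall on weekdays, so subtract 3.
Business days: 270 − 3 = 267.

267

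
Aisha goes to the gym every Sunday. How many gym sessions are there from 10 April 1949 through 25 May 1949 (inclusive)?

7

10 April 1949 is a Sunday.
That's 46 days from start to end, counting both.
46 = 7 × 6 + 4, so there are 6 full weeks plus 4 extra days.
Each full week contributes one Sunday: 6 so far.
The 4 extra days are Sunday, Monday, Tuesday, Wednesday — 1 of them qualifies.
Total: 6 + 1 = 7.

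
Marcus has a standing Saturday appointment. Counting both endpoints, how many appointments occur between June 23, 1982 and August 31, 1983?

62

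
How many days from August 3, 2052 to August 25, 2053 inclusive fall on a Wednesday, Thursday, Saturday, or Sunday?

222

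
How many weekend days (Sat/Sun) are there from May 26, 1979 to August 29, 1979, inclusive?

May 26, 1979 is a Saturday.
That's 96 days from start to end, counting both.
96 = 7 × 13 + 5, so there are 13 full weeks plus 5 extra days.
Each full week contributes 2 weekend days (Sat, Sun): 13 × 2 = 26.
The 5 extra days are Sat, Sun, Mon, Tue, Wed — 2 of them qualify.
Total: 26 + 2 = 28.

28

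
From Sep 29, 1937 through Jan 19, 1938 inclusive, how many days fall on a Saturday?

16 Saturdays

Sep 29, 1937 is a Wednesday.
The range spans 113 days (inclusive of both endpoints).
113 = 7 × 16 + 1, so there are 16 full weeks plus 1 extra day.
Each full week contributes one Saturday: 16 so far.
The 1 extra day is Wed — none qualify.
Total: 16 + 0 = 16.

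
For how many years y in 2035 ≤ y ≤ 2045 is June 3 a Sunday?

Day of week of June 3 in each year:
2035: Sun ✓, 2036: Tue, 2037: Wed, 2038: Thu, 2039: Fri, 2040: Sun ✓, 2041: Mon, 2042: Tue, 2043: Wed, 2044: Fri, 2045: Sat
Sundays: 2035, 2040.

2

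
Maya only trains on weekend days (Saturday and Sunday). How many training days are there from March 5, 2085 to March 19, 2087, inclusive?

212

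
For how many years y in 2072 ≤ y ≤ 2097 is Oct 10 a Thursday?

4

Day of week of October 10 in each year:
2072: Mon, 2073: Tue, 2074: Wed, 2075: Thu ✓, 2076: Sat, 2077: Sun, 2078: Mon, 2079: Tue, 2080: Thu ✓, 2081: Fri, 2082: Sat, 2083: Sun, 2084: Tue, 2085: Wed, 2086: Thu ✓, 2087: Fri, 2088: Sun, 2089: Mon, 2090: Tue, 2091: Wed, 2092: Fri, 2093: Sat, 2094: Sun, 2095: Mon, 2096: Wed, 2097: Thu ✓
Thursdays: 2075, 2080, 2086, 2097.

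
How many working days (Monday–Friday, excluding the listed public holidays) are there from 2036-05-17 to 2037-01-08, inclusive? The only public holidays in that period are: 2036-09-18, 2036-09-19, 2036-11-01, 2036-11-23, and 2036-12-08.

2036-05-17 is a Saturday.
That's 237 days from start to end, counting both.
237 = 7 × 33 + 6, so there are 33 full weeks plus 6 extra days.
Each full week contributes 5 weekdays (Mon–Fri): 33 × 5 = 165.
The 6 extra days are Sat, Sun, Mon, Tue, Wed, Thu — 4 of them qualify.
Total: 165 + 4 = 169.
Holidays: 2036-09-18 (Thu); 2036-09-19 (Fri); 2036-11-01 (Sat); 2036-11-23 (Sun); 2036-12-08 (Mon).
3 of the 5 holidays fall on weekdays; the rest are weekends and were already excluded.
Business days: 169 − 3 = 166.

166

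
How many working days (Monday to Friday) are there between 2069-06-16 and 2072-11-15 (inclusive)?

892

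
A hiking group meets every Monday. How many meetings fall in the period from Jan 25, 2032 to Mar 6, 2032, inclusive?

6

Jan 25, 2032 is a Sunday.
That's 42 days from start to end, counting both.
42 = 7 × 6, so the span is exactly 6 full weeks.
Each full week contributes one Monday: 6 so far.
Total: 6.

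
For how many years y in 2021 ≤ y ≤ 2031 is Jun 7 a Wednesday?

2

Day of week of June 7 in each year:
2021: Mon, 2022: Tue, 2023: Wed ✓, 2024: Fri, 2025: Sat, 2026: Sun, 2027: Mon, 2028: Wed ✓, 2029: Thu, 2030: Fri, 2031: Sat
Wednesdays: 2023, 2028.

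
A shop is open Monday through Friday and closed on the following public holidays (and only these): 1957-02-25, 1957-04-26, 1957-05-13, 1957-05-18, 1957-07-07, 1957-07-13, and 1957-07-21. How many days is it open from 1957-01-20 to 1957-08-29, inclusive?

156 working days

1957-01-20 is a Sunday.
That's 222 days from start to end, counting both.
222 = 7 × 31 + 5, so there are 31 full weeks plus 5 extra days.
Each full week contributes 5 weekdays (Mon–Fri): 31 × 5 = 155.
The 5 extra days are Sunday, Monday, Tuesday, Wednesday, Thursday — 4 of them qualify.
Total: 155 + 4 = 159.
Holidays: 1957-02-25 (Mon); 1957-04-26 (Fri); 1957-05-13 (Mon); 1957-05-18 (Sat); 1957-07-07 (Sun); 1957-07-13 (Sat); 1957-07-21 (Sun).
3 of the 7 holidays fall on weekdays; the rest are weekends and were already excluded.
Business days: 159 − 3 = 156.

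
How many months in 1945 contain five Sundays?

A month has five Sundays exactly when Sunday falls within its first (length − 28) days.
Jan: 31 days, starts Mon → 5 of Mon, Tue, Wed
Feb: 28 days, starts Thu → 5 of (none)
Mar: 31 days, starts Thu → 5 of Thu, Fri, Sat
Apr: 30 days, starts Sun → 5 of Sun, Mon ✓
May: 31 days, starts Tue → 5 of Tue, Wed, Thu
Jun: 30 days, starts Fri → 5 of Fri, Sat
Jul: 31 days, starts Sun → 5 of Sun, Mon, Tue ✓
Aug: 31 days, starts Wed → 5 of Wed, Thu, Fri
Sep: 30 days, starts Sat → 5 of Sat, Sun ✓
Oct: 31 days, starts Mon → 5 of Mon, Tue, Wed
Nov: 30 days, starts Thu → 5 of Thu, Fri
Dec: 31 days, starts Sat → 5 of Sat, Sun, Mon ✓
Months with five Sundays: Apr, Jul, Sep, Dec.

4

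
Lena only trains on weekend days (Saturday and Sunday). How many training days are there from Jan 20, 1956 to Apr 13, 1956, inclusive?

Jan 20, 1956 is a Friday.
From Jan 20, 1956 to Apr 13, 1956 is 85 days inclusive.
85 = 7 × 12 + 1, so there are 12 full weeks plus 1 extra day.
Each full week contributes 2 weekend days (Sat, Sun): 12 × 2 = 24.
The 1 extra day is Friday — none qualify.
Total: 24 + 0 = 24.

24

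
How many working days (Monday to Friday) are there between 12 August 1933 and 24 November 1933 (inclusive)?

12 August 1933 is a Saturday.
That's 105 days from start to end, counting both.
105 = 7 × 15, so the span is exactly 15 full weeks.
Each full week contributes 5 weekdays (Mon–Fri): 15 × 5 = 75.
Total: 75.

75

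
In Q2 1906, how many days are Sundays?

1 April 1906 is a Sunday.
That's 91 days from start to end, counting both.
91 = 7 × 13, so the span is exactly 13 full weeks.
Each full week contributes one Sunday: 13 so far.

13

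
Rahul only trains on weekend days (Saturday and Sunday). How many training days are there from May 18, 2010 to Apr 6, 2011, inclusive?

92

May 18, 2010 is a Tuesday.
The range spans 324 days (inclusive of both endpoints).
324 = 7 × 46 + 2, so there are 46 full weeks plus 2 extra days.
Each full week contributes 2 weekend days (Sat, Sun): 46 × 2 = 92.
The 2 extra days are Tue, Wed — none qualify.
Total: 92 + 0 = 92.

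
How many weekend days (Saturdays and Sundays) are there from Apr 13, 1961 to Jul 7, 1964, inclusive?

Apr 13, 1961 is a Thursday.
The range spans 1182 days (inclusive of both endpoints).
1182 = 7 × 168 + 6, so there are 168 full weeks plus 6 extra days.
Each full week contributes 2 weekend days (Sat, Sun): 168 × 2 = 336.
The 6 extra days are Thu, Fri, Sat, Sun, Mon, Tue — 2 of them qualify.
Total: 336 + 2 = 338.

338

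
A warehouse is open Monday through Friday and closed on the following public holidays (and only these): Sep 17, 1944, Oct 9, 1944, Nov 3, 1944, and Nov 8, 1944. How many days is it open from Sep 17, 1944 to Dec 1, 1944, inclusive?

52 business days

Sep 17, 1944 is a Sunday.
From Sep 17, 1944 to Dec 1, 1944 is 76 days inclusive.
76 = 7 × 10 + 6, so there are 10 full weeks plus 6 extra days.
Each full week contributes 5 weekdays (Mon–Fri): 10 × 5 = 50.
The 6 extra days are Sunday, Monday, Tuesday, Wednesday, Thursday, Friday — 5 of them qualify.
Total: 50 + 5 = 55.
Holidays: Sep 17, 1944 (Sun); Oct 9, 1944 (Mon); Nov 3, 1944 (Fri); Nov 8, 1944 (Wed).
3 of the 4 holidays fall on weekdays; the rest are weekends and were already excluded.
Business days: 55 − 3 = 52.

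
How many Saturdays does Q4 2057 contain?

13

Oct 1, 2057 is a Monday.
From Oct 1, 2057 to Dec 31, 2057 is 92 days inclusive.
92 = 7 × 13 + 1, so there are 13 full weeks plus 1 extra day.
Each full week contributes one Saturday: 13 so far.
The 1 extra day is Mon — none qualify.
Total: 13 + 0 = 13.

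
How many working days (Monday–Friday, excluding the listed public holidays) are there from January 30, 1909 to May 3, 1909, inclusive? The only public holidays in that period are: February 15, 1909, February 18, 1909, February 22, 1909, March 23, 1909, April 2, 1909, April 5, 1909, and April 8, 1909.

59

January 30, 1909 is a Saturday.
That's 94 days from start to end, counting both.
94 = 7 × 13 + 3, so there are 13 full weeks plus 3 extra days.
Each full week contributes 5 weekdays (Mon–Fri): 13 × 5 = 65.
The 3 extra days are Sat, Sun, Mon — 1 of them qualifies.
Total: 65 + 1 = 66.
Holidays: February 15, 1909 (Mon); February 18, 1909 (Thu); February 22, 1909 (Mon); March 23, 1909 (Tue); April 2, 1909 (Fri); April 5, 1909 (Mon); April 8, 1909 (Thu).
All 7 holidays fall on weekdays, so subtract 7.
Business days: 66 − 7 = 59.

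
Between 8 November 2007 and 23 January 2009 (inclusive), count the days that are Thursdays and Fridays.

128

8 November 2007 is a Thursday.
From 8 November 2007 to 23 January 2009 is 443 days inclusive.
443 = 7 × 63 + 2, so there are 63 full weeks plus 2 extra days.
Each full week contributes 2 days from the set (Thu, Fri): 63 × 2 = 126.
The 2 extra days are Thu, Fri — 2 of them qualify.
Total: 126 + 2 = 128.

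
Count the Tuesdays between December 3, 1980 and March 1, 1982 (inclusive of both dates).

64

December 3, 1980 is a Wednesday.
That's 454 days from start to end, counting both.
454 = 7 × 64 + 6, so there are 64 full weeks plus 6 extra days.
Each full week contributes one Tuesday: 64 so far.
The 6 extra days are Wed, Thu, Fri, Sat, Sun, Mon — none qualify.
Total: 64 + 0 = 64.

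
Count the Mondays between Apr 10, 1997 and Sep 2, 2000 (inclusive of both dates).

177 Mondays

Apr 10, 1997 is a Thursday.
The range spans 1242 days (inclusive of both endpoints).
1242 = 7 × 177 + 3, so there are 177 full weeks plus 3 extra days.
Each full week contributes one Monday: 177 so far.
The 3 extra days are Thursday, Friday, Saturday — none qualify.
Total: 177 + 0 = 177.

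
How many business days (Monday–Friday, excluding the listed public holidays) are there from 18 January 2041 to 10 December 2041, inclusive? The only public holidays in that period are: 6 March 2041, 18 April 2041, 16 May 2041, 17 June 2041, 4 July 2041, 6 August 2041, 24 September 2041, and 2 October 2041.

18 January 2041 is a Friday.
The range spans 327 days (inclusive of both endpoints).
327 = 7 × 46 + 5, so there are 46 full weeks plus 5 extra days.
Each full week contributes 5 weekdays (Mon–Fri): 46 × 5 = 230.
The 5 extra days are Friday, Saturday, Sunday, Monday, Tuesday — 3 of them qualify.
Total: 230 + 3 = 233.
Holidays: 6 March 2041 (Wed); 18 April 2041 (Thu); 16 May 2041 (Thu); 17 June 2041 (Mon); 4 July 2041 (Thu); 6 August 2041 (Tue); 24 September 2041 (Tue); 2 October 2041 (Wed).
All 8 holidays fall on weekdays, so subtract 8.
Business days: 233 − 8 = 225.

225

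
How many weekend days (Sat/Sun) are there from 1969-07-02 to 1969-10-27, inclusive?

34

1969-07-02 is a Wednesday.
From 1969-07-02 to 1969-10-27 is 118 days inclusive.
118 = 7 × 16 + 6, so there are 16 full weeks plus 6 extra days.
Each full week contributes 2 weekend days (Sat, Sun): 16 × 2 = 32.
The 6 extra days are Wednesday, Thursday, Friday, Saturday, Sunday, Monday — 2 of them qualify.
Total: 32 + 2 = 34.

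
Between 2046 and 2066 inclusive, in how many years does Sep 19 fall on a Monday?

2

Day of week of September 19 in each year:
2046: Wed, 2047: Thu, 2048: Sat, 2049: Sun, 2050: Mon ✓, 2051: Tue, 2052: Thu, 2053: Fri, 2054: Sat, 2055: Sun, 2056: Tue, 2057: Wed, 2058: Thu, 2059: Fri, 2060: Sun, 2061: Mon ✓, 2062: Tue, 2063: Wed, 2064: Fri, 2065: Sat, 2066: Sun
Mondays: 2050, 2061.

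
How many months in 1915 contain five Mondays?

A month has five Mondays exactly when Monday falls within its first (length − 28) days.
Jan: 31 days, starts Fri → 5 of Fri, Sat, Sun
Feb: 28 days, starts Mon → 5 of (none)
Mar: 31 days, starts Mon → 5 of Mon, Tue, Wed ✓
Apr: 30 days, starts Thu → 5 of Thu, Fri
May: 31 days, starts Sat → 5 of Sat, Sun, Mon ✓
Jun: 30 days, starts Tue → 5 of Tue, Wed
Jul: 31 days, starts Thu → 5 of Thu, Fri, Sat
Aug: 31 days, starts Sun → 5 of Sun, Mon, Tue ✓
Sep: 30 days, starts Wed → 5 of Wed, Thu
Oct: 31 days, starts Fri → 5 of Fri, Sat, Sun
Nov: 30 days, starts Mon → 5 of Mon, Tue ✓
Dec: 31 days, starts Wed → 5 of Wed, Thu, Fri
Months with five Mondays: Mar, May, Aug, Nov.

4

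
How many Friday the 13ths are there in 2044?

1

The 13th falls on a Friday when the month's 13th has weekday Fri.
Jan 13 is Wed; Feb 13 is Sat; Mar 13 is Sun; Apr 13 is Wed; May 13 is Fri ✓; Jun 13 is Mon; Jul 13 is Wed; Aug 13 is Sat; Sep 13 is Tue; Oct 13 is Thu; Nov 13 is Sun; Dec 13 is Tue.
Friday the 13ths: May.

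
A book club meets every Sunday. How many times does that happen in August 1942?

1 August 1942 is a Saturday.
From 1 August 1942 to 31 August 1942 is 31 days inclusive.
31 = 7 × 4 + 3, so there are 4 full weeks plus 3 extra days.
Each full week contributes one Sunday: 4 so far.
The 3 extra days are Sat, Sun, Mon — 1 of them qualifies.
Total: 4 + 1 = 5.

5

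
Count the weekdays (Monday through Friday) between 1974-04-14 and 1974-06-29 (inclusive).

1974-04-14 is a Sunday.
From 1974-04-14 to 1974-06-29 is 77 days inclusive.
77 = 7 × 11, so the span is exactly 11 full weeks.
Each full week contributes 5 weekdays (Mon–Fri): 11 × 5 = 55.

55 weekdays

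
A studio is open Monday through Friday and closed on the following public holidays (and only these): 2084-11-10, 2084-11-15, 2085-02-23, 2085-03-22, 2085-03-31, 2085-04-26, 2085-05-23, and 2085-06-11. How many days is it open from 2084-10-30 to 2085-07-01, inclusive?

2084-10-30 is a Monday.
The range spans 245 days (inclusive of both endpoints).
245 = 7 × 35, so the span is exactly 35 full weeks.
Each full week contributes 5 weekdays (Mon–Fri): 35 × 5 = 175.
Total: 175.
Holidays: 2084-11-10 (Fri); 2084-11-15 (Wed); 2085-02-23 (Fri); 2085-03-22 (Thu); 2085-03-31 (Sat); 2085-04-26 (Thu); 2085-05-23 (Wed); 2085-06-11 (Mon).
7 of the 8 holidays fall on weekdays; the rest are weekends and were already excluded.
Business days: 175 − 7 = 168.

168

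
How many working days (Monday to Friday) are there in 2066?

261 weekdays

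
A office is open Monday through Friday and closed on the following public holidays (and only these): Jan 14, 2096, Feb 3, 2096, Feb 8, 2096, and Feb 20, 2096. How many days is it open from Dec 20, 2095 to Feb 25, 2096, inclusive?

Dec 20, 2095 is a Tuesday.
From Dec 20, 2095 to Feb 25, 2096 is 68 days inclusive.
68 = 7 × 9 + 5, so there are 9 full weeks plus 5 extra days.
Each full week contributes 5 weekdays (Mon–Fri): 9 × 5 = 45.
The 5 extra days are Tue, Wed, Thu, Fri, Sat — 4 of them qualify.
Total: 45 + 4 = 49.
Holidays: Jan 14, 2096 (Sat); Feb 3, 2096 (Fri); Feb 8, 2096 (Wed); Feb 20, 2096 (Mon).
3 of the 4 holidays fall on weekdays; the rest are weekends and were already excluded.
Business days: 49 − 3 = 46.

46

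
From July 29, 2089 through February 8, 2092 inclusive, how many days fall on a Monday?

132

July 29, 2089 is a Friday.
The range spans 925 days (inclusive of both endpoints).
925 = 7 × 132 + 1, so there are 132 full weeks plus 1 extra day.
Each full week contributes one Monday: 132 so far.
The 1 extra day is Fri — none qualify.
Total: 132 + 0 = 132.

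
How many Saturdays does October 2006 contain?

1 October 2006 is a Sunday.
From 1 October 2006 to 31 October 2006 is 31 days inclusive.
31 = 7 × 4 + 3, so there are 4 full weeks plus 3 extra days.
Each full week contributes one Saturday: 4 so far.
The 3 extra days are Sunday, Monday, Tuesday — none qualify.
Total: 4 + 0 = 4.

4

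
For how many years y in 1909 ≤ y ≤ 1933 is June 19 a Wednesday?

3

Day of week of June 19 in each year:
1909: Sat, 1910: Sun, 1911: Mon, 1912: Wed ✓, 1913: Thu, 1914: Fri, 1915: Sat, 1916: Mon, 1917: Tue, 1918: Wed ✓, 1919: Thu, 1920: Sat, 1921: Sun, 1922: Mon, 1923: Tue, 1924: Thu, 1925: Fri, 1926: Sat, 1927: Sun, 1928: Tue, 1929: Wed ✓, 1930: Thu, 1931: Fri, 1932: Sun, 1933: Mon
Wednesdays: 1912, 1918, 1929.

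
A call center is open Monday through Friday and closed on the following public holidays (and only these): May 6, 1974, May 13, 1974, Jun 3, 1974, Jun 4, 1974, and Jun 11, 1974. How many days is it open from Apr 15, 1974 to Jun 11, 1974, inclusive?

Apr 15, 1974 is a Monday.
The range spans 58 days (inclusive of both endpoints).
58 = 7 × 8 + 2, so there are 8 full weeks plus 2 extra days.
Each full week contributes 5 weekdays (Mon–Fri): 8 × 5 = 40.
The 2 extra days are Monday, Tuesday — 2 of them qualify.
Total: 40 + 2 = 42.
Holidays: May 6, 1974 (Mon); May 13, 1974 (Mon); Jun 3, 1974 (Mon); Jun 4, 1974 (Tue); Jun 11, 1974 (Tue).
All 5 holidays fall on weekdays, so subtract 5.
Business days: 42 − 5 = 37.

37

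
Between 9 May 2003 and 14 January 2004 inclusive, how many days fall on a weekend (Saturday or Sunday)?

9 May 2003 is a Friday.
From 9 May 2003 to 14 January 2004 is 251 days inclusive.
251 = 7 × 35 + 6, so there are 35 full weeks plus 6 extra days.
Each full week contributes 2 weekend days (Sat, Sun): 35 × 2 = 70.
The 6 extra days are Fri, Sat, Sun, Mon, Tue, Wed — 2 of them qualify.
Total: 70 + 2 = 72.

72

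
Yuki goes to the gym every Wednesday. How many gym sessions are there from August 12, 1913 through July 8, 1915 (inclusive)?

August 12, 1913 is a Tuesday.
From August 12, 1913 to July 8, 1915 is 696 days inclusive.
696 = 7 × 99 + 3, so there are 99 full weeks plus 3 extra days.
Each full week contributes one Wednesday: 99 so far.
The 3 extra days are Tue, Wed, Thu — 1 of them qualifies.
Total: 99 + 1 = 100.

100 Wednesdays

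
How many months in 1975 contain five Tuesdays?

A month has five Tuesdays exactly when Tuesday falls within its first (length − 28) days.
Jan: 31 days, starts Wed → 5 of Wed, Thu, Fri
Feb: 28 days, starts Sat → 5 of (none)
Mar: 31 days, starts Sat → 5 of Sat, Sun, Mon
Apr: 30 days, starts Tue → 5 of Tue, Wed ✓
May: 31 days, starts Thu → 5 of Thu, Fri, Sat
Jun: 30 days, starts Sun → 5 of Sun, Mon
Jul: 31 days, starts Tue → 5 of Tue, Wed, Thu ✓
Aug: 31 days, starts Fri → 5 of Fri, Sat, Sun
Sep: 30 days, starts Mon → 5 of Mon, Tue ✓
Oct: 31 days, starts Wed → 5 of Wed, Thu, Fri
Nov: 30 days, starts Sat → 5 of Sat, Sun
Dec: 31 days, starts Mon → 5 of Mon, Tue, Wed ✓
Months with five Tuesdays: Apr, Jul, Sep, Dec.

4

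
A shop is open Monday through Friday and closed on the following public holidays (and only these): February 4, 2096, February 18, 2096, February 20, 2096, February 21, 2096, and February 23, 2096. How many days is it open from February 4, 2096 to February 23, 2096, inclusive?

11 working days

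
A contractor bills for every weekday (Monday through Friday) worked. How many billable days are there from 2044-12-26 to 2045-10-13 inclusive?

210 weekdays

2044-12-26 is a Monday.
The range spans 292 days (inclusive of both endpoints).
292 = 7 × 41 + 5, so there are 41 full weeks plus 5 extra days.
Each full week contributes 5 weekdays (Mon–Fri): 41 × 5 = 205.
The 5 extra days are Monday, Tuesday, Wednesday, Thursday, Friday — 5 of them qualify.
Total: 205 + 5 = 210.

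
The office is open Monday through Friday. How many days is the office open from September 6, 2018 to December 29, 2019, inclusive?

September 6, 2018 is a Thursday.
From September 6, 2018 to December 29, 2019 is 480 days inclusive.
480 = 7 × 68 + 4, so there are 68 full weeks plus 4 extra days.
Each full week contributes 5 weekdays (Mon–Fri): 68 × 5 = 340.
The 4 extra days are Thu, Fri, Sat, Sun — 2 of them qualify.
Total: 340 + 2 = 342.

342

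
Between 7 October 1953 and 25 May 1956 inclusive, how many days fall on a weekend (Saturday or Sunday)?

7 October 1953 is a Wednesday.
From 7 October 1953 to 25 May 1956 is 962 days inclusive.
962 = 7 × 137 + 3, so there are 137 full weeks plus 3 extra days.
Each full week contributes 2 weekend days (Sat, Sun): 137 × 2 = 274.
The 3 extra days are Wednesday, Thursday, Friday — none qualify.
Total: 274 + 0 = 274.

274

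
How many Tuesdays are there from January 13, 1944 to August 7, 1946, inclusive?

January 13, 1944 is a Thursday.
From January 13, 1944 to August 7, 1946 is 938 days inclusive.
938 = 7 × 134, so the span is exactly 134 full weeks.
Each full week contributes one Tuesday: 134 so far.
Total: 134.

134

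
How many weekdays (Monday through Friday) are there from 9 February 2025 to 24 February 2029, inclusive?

1055 weekdays

9 February 2025 is a Sunday.
From 9 February 2025 to 24 February 2029 is 1477 days inclusive.
1477 = 7 × 211, so the span is exactly 211 full weeks.
Each full week contributes 5 weekdays (Mon–Fri): 211 × 5 = 1055.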